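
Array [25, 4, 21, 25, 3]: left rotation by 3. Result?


Left rotate by 3: [25, 3, 25, 4, 21]


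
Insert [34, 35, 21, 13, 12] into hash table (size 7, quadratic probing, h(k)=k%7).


Insertions: 34->slot 6; 35->slot 0; 21->slot 1; 13->slot 3; 12->slot 5
Table: [35, 21, None, 13, None, 12, 34]


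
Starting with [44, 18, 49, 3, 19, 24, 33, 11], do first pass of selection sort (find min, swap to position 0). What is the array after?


After one pass: [3, 18, 49, 44, 19, 24, 33, 11]


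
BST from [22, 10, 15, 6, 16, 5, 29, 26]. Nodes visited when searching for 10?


BST root = 22
Search for 10: compare at each node
Path: [22, 10]


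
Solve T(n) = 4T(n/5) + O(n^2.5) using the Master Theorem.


a=4, b=5, c=2.5. log_5(4)=0.861 < c=2.5. Case 3: O(n^c) = O(n^2.500)
Complexity: O(n^2.500)


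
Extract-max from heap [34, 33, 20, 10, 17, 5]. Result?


Max = 34
Replace root with last, heapify down
Resulting heap: [33, 17, 20, 10, 5]


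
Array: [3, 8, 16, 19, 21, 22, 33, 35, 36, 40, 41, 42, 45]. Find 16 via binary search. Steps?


Search for 16:
[0,12] mid=6 arr[6]=33
[0,5] mid=2 arr[2]=16
Total: 2 comparisons


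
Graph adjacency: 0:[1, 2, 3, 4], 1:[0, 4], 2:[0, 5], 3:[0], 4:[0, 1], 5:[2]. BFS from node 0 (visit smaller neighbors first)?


BFS queue: start with [0]
Visit order: [0, 1, 2, 3, 4, 5]


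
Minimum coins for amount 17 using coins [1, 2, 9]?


dp[0]=0; dp[i]=1+min(dp[i-c] for c in coins)
...dp[12]=3, dp[13]=3, dp[14]=4, dp[15]=4, dp[16]=5, dp[17]=5
Minimum coins for 17 = 5


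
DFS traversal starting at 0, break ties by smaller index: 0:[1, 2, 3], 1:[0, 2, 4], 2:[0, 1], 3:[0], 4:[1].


DFS stack-based: start with [0]
Visit order: [0, 1, 2, 4, 3]


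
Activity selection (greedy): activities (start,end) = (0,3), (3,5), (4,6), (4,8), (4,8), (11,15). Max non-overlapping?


Greedy: pick earliest-ending, then skip overlaps.
Selected (3 activities): [(0, 3), (3, 5), (11, 15)]


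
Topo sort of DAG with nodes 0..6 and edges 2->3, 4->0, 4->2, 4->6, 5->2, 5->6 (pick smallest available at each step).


Kahn's algorithm, process smallest node first
Order: [1, 4, 0, 5, 2, 3, 6]


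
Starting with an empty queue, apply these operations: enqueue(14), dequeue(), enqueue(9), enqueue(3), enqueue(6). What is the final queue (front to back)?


enqueue(14) -> [14]
dequeue() returns 14 -> []
enqueue(9) -> [9]
enqueue(3) -> [9, 3]
enqueue(6) -> [9, 3, 6]
Final queue (front to back): [9, 3, 6]


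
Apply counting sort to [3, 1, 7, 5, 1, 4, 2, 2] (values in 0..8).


Count array: [0, 2, 2, 1, 1, 1, 0, 1, 0]
Reconstruct: [1, 1, 2, 2, 3, 4, 5, 7]


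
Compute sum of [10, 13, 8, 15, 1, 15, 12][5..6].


Prefix sums: [0, 10, 23, 31, 46, 47, 62, 74]
Sum[5..6] = prefix[7] - prefix[5] = 74 - 47 = 27


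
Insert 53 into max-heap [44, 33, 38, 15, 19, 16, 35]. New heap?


Append 53: [44, 33, 38, 15, 19, 16, 35, 53]
Bubble up: swap idx 7(53) with idx 3(15); swap idx 3(53) with idx 1(33); swap idx 1(53) with idx 0(44)
Result: [53, 44, 38, 33, 19, 16, 35, 15]


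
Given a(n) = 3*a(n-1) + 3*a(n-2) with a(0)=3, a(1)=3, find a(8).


Build bottom-up:
...a(6)=3483, a(7)=13203, a(8)=3*13203+3*3483=50058


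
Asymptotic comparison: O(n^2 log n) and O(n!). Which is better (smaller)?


n^2 log n grows slower than factorial
O(n^2 log n) is asymptotically smaller; O(n!) grows faster


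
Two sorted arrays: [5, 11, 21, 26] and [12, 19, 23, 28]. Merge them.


Compare heads, take smaller each step.
Merged: [5, 11, 12, 19, 21, 23, 26, 28]


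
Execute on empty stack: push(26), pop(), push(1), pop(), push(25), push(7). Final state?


push(26) -> [26]
pop() returns 26 -> []
push(1) -> [1]
pop() returns 1 -> []
push(25) -> [25]
push(7) -> [25, 7]
Final stack (bottom to top): [25, 7]


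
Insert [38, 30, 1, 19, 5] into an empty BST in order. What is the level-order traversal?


Root = 38; build tree by BST insertion.
Level-Order traversal: [38, 30, 1, 19, 5]


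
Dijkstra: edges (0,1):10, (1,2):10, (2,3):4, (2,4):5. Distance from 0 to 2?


Dijkstra from 0:
Distances: {0: 0, 1: 10, 2: 20, 3: 24, 4: 25}
Shortest distance to 2 = 20, path = [0, 1, 2]


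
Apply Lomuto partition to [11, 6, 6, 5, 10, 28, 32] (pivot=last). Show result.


Elements <= 32 go left of pivot.
Result: [11, 6, 6, 5, 10, 28, 32], pivot at index 6


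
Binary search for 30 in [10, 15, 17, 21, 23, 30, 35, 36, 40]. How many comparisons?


Search for 30:
[0,8] mid=4 arr[4]=23
[5,8] mid=6 arr[6]=35
[5,5] mid=5 arr[5]=30
Total: 3 comparisons


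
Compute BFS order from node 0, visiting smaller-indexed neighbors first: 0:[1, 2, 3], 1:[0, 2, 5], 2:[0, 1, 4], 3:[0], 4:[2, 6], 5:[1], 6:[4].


BFS queue: start with [0]
Visit order: [0, 1, 2, 3, 5, 4, 6]


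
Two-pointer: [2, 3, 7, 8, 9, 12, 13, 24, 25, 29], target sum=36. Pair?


Two pointers: lo=0, hi=9
Found pair: (7, 29) summing to 36


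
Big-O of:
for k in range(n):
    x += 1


Per nesting level: O(n) = O(n)
Complexity: O(n)


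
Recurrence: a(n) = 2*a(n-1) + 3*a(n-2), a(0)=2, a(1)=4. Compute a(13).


Build bottom-up:
...a(11)=265720, a(12)=797162, a(13)=2*797162+3*265720=2391484


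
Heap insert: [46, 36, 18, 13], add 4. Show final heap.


Append 4: [46, 36, 18, 13, 4]
Bubble up: no swaps needed
Result: [46, 36, 18, 13, 4]


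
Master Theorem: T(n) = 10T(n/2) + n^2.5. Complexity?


a=10, b=2, c=2.5. log_2(10)=3.322 > c=2.5. Case 1: O(n^log_b(a)) = O(n^3.322)
Complexity: O(n^3.322)


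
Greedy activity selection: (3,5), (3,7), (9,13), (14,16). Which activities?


Greedy: pick earliest-ending, then skip overlaps.
Selected (3 activities): [(3, 5), (9, 13), (14, 16)]


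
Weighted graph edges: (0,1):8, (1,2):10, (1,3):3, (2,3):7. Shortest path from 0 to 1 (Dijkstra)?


Dijkstra from 0:
Distances: {0: 0, 1: 8, 2: 18, 3: 11}
Shortest distance to 1 = 8, path = [0, 1]


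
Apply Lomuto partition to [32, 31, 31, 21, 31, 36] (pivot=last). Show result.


Elements <= 36 go left of pivot.
Result: [32, 31, 31, 21, 31, 36], pivot at index 5


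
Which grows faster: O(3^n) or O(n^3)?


cubic grows slower than exponential (base 3)
O(n^3) is asymptotically smaller; O(3^n) grows faster


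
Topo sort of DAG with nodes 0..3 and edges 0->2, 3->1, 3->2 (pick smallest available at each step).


Kahn's algorithm, process smallest node first
Order: [0, 3, 1, 2]


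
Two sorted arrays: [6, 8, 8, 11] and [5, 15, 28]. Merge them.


Compare heads, take smaller each step.
Merged: [5, 6, 8, 8, 11, 15, 28]


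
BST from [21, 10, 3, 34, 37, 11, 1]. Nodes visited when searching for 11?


BST root = 21
Search for 11: compare at each node
Path: [21, 10, 11]


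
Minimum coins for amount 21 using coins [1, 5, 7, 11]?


dp[0]=0; dp[i]=1+min(dp[i-c] for c in coins)
...dp[16]=2, dp[17]=3, dp[18]=2, dp[19]=3, dp[20]=4, dp[21]=3
Minimum coins for 21 = 3


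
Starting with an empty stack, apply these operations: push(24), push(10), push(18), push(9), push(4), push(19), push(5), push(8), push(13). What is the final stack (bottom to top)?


push(24) -> [24]
push(10) -> [24, 10]
push(18) -> [24, 10, 18]
push(9) -> [24, 10, 18, 9]
push(4) -> [24, 10, 18, 9, 4]
push(19) -> [24, 10, 18, 9, 4, 19]
push(5) -> [24, 10, 18, 9, 4, 19, 5]
push(8) -> [24, 10, 18, 9, 4, 19, 5, 8]
push(13) -> [24, 10, 18, 9, 4, 19, 5, 8, 13]
Final stack (bottom to top): [24, 10, 18, 9, 4, 19, 5, 8, 13]


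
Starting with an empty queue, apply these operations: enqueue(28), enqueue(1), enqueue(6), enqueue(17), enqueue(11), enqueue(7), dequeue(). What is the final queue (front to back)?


enqueue(28) -> [28]
enqueue(1) -> [28, 1]
enqueue(6) -> [28, 1, 6]
enqueue(17) -> [28, 1, 6, 17]
enqueue(11) -> [28, 1, 6, 17, 11]
enqueue(7) -> [28, 1, 6, 17, 11, 7]
dequeue() returns 28 -> [1, 6, 17, 11, 7]
Final queue (front to back): [1, 6, 17, 11, 7]


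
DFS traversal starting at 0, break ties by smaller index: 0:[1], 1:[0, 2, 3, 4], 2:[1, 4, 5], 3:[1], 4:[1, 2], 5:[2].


DFS stack-based: start with [0]
Visit order: [0, 1, 2, 4, 5, 3]


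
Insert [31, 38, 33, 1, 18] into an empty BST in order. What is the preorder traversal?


Root = 31; build tree by BST insertion.
Preorder traversal: [31, 1, 18, 38, 33]


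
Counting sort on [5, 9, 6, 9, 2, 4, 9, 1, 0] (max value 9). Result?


Count array: [1, 1, 1, 0, 1, 1, 1, 0, 0, 3]
Reconstruct: [0, 1, 2, 4, 5, 6, 9, 9, 9]


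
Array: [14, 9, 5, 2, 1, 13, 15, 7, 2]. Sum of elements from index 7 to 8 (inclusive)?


Prefix sums: [0, 14, 23, 28, 30, 31, 44, 59, 66, 68]
Sum[7..8] = prefix[9] - prefix[7] = 68 - 59 = 9


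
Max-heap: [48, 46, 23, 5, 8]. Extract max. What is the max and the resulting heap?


Max = 48
Replace root with last, heapify down
Resulting heap: [46, 8, 23, 5]


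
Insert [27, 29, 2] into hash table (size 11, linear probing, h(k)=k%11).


Insertions: 27->slot 5; 29->slot 7; 2->slot 2
Table: [None, None, 2, None, None, 27, None, 29, None, None, None]


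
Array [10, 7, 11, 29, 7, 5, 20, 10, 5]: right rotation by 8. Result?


Right rotate by 8: [7, 11, 29, 7, 5, 20, 10, 5, 10]


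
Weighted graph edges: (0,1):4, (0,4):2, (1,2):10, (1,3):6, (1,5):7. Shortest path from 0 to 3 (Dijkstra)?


Dijkstra from 0:
Distances: {0: 0, 1: 4, 2: 14, 3: 10, 4: 2, 5: 11}
Shortest distance to 3 = 10, path = [0, 1, 3]


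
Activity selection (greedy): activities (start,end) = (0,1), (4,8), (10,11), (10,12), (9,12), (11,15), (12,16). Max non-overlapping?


Greedy: pick earliest-ending, then skip overlaps.
Selected (4 activities): [(0, 1), (4, 8), (10, 11), (11, 15)]


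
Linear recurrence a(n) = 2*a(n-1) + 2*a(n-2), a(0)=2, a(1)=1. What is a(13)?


Build bottom-up:
...a(11)=45024, a(12)=123008, a(13)=2*123008+2*45024=336064


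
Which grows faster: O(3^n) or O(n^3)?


cubic grows slower than exponential (base 3)
O(n^3) is asymptotically smaller; O(3^n) grows faster


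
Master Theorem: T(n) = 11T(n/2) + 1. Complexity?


a=11, b=2, c=0. log_2(11)=3.459 > c=0. Case 1: O(n^log_b(a)) = O(n^3.459)
Complexity: O(n^3.459)


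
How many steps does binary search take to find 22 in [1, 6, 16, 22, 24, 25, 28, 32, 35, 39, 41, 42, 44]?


Search for 22:
[0,12] mid=6 arr[6]=28
[0,5] mid=2 arr[2]=16
[3,5] mid=4 arr[4]=24
[3,3] mid=3 arr[3]=22
Total: 4 comparisons


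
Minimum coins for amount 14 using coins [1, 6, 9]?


dp[0]=0; dp[i]=1+min(dp[i-c] for c in coins)
...dp[9]=1, dp[10]=2, dp[11]=3, dp[12]=2, dp[13]=3, dp[14]=4
Minimum coins for 14 = 4


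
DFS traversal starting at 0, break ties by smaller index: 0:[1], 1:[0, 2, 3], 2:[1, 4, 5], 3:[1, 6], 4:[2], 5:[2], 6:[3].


DFS stack-based: start with [0]
Visit order: [0, 1, 2, 4, 5, 3, 6]


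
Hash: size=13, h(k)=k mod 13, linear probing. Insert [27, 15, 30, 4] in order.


Insertions: 27->slot 1; 15->slot 2; 30->slot 4; 4->slot 5
Table: [None, 27, 15, None, 30, 4, None, None, None, None, None, None, None]


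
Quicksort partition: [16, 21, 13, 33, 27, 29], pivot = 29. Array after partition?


Elements <= 29 go left of pivot.
Result: [16, 21, 13, 27, 29, 33], pivot at index 4


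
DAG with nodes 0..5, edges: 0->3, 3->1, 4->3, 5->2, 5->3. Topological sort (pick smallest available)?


Kahn's algorithm, process smallest node first
Order: [0, 4, 5, 2, 3, 1]


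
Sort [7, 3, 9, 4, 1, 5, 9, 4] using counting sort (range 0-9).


Count array: [0, 1, 0, 1, 2, 1, 0, 1, 0, 2]
Reconstruct: [1, 3, 4, 4, 5, 7, 9, 9]


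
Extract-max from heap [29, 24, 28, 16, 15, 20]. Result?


Max = 29
Replace root with last, heapify down
Resulting heap: [28, 24, 20, 16, 15]


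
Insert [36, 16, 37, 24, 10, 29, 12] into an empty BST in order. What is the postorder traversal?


Root = 36; build tree by BST insertion.
Postorder traversal: [12, 10, 29, 24, 16, 37, 36]


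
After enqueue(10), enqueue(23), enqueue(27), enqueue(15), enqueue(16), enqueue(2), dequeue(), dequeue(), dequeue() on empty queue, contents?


enqueue(10) -> [10]
enqueue(23) -> [10, 23]
enqueue(27) -> [10, 23, 27]
enqueue(15) -> [10, 23, 27, 15]
enqueue(16) -> [10, 23, 27, 15, 16]
enqueue(2) -> [10, 23, 27, 15, 16, 2]
dequeue() returns 10 -> [23, 27, 15, 16, 2]
dequeue() returns 23 -> [27, 15, 16, 2]
dequeue() returns 27 -> [15, 16, 2]
Final queue (front to back): [15, 16, 2]


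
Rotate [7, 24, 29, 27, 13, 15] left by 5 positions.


Left rotate by 5: [15, 7, 24, 29, 27, 13]


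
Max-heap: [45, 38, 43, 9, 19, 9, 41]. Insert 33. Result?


Append 33: [45, 38, 43, 9, 19, 9, 41, 33]
Bubble up: swap idx 7(33) with idx 3(9)
Result: [45, 38, 43, 33, 19, 9, 41, 9]


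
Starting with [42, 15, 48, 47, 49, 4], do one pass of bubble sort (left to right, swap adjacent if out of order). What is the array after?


After one pass: [15, 42, 47, 48, 4, 49]


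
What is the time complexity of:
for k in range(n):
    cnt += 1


Per nesting level: O(n) = O(n)
Complexity: O(n)


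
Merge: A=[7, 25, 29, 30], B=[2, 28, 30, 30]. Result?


Compare heads, take smaller each step.
Merged: [2, 7, 25, 28, 29, 30, 30, 30]


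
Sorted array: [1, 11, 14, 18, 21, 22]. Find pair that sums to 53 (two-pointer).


Two pointers: lo=0, hi=5
No pair sums to 53


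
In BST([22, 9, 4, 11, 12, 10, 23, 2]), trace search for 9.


BST root = 22
Search for 9: compare at each node
Path: [22, 9]


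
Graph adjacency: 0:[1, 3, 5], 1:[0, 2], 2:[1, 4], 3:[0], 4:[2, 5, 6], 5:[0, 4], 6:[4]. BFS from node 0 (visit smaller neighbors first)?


BFS queue: start with [0]
Visit order: [0, 1, 3, 5, 2, 4, 6]


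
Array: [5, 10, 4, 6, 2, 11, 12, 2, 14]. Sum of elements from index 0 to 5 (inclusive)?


Prefix sums: [0, 5, 15, 19, 25, 27, 38, 50, 52, 66]
Sum[0..5] = prefix[6] - prefix[0] = 38 - 0 = 38


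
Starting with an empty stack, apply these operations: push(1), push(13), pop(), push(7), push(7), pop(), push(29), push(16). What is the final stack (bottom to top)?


push(1) -> [1]
push(13) -> [1, 13]
pop() returns 13 -> [1]
push(7) -> [1, 7]
push(7) -> [1, 7, 7]
pop() returns 7 -> [1, 7]
push(29) -> [1, 7, 29]
push(16) -> [1, 7, 29, 16]
Final stack (bottom to top): [1, 7, 29, 16]


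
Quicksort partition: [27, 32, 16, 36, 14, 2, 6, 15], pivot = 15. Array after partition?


Elements <= 15 go left of pivot.
Result: [14, 2, 6, 15, 27, 32, 16, 36], pivot at index 3


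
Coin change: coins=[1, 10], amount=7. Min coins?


dp[0]=0; dp[i]=1+min(dp[i-c] for c in coins)
...dp[2]=2, dp[3]=3, dp[4]=4, dp[5]=5, dp[6]=6, dp[7]=7
Minimum coins for 7 = 7


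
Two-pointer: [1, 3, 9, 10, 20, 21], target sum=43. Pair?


Two pointers: lo=0, hi=5
No pair sums to 43


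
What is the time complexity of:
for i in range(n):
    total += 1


Per nesting level: O(n) = O(n)
Complexity: O(n)


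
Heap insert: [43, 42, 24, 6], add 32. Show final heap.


Append 32: [43, 42, 24, 6, 32]
Bubble up: no swaps needed
Result: [43, 42, 24, 6, 32]


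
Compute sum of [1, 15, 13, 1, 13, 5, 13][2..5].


Prefix sums: [0, 1, 16, 29, 30, 43, 48, 61]
Sum[2..5] = prefix[6] - prefix[2] = 48 - 16 = 32


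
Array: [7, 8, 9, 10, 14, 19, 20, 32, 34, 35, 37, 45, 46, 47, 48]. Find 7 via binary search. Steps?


Search for 7:
[0,14] mid=7 arr[7]=32
[0,6] mid=3 arr[3]=10
[0,2] mid=1 arr[1]=8
[0,0] mid=0 arr[0]=7
Total: 4 comparisons


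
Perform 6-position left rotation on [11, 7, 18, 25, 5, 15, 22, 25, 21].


Left rotate by 6: [22, 25, 21, 11, 7, 18, 25, 5, 15]


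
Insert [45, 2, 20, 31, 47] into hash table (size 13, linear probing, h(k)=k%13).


Insertions: 45->slot 6; 2->slot 2; 20->slot 7; 31->slot 5; 47->slot 8
Table: [None, None, 2, None, None, 31, 45, 20, 47, None, None, None, None]


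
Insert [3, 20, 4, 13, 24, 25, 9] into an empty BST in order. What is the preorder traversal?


Root = 3; build tree by BST insertion.
Preorder traversal: [3, 20, 4, 13, 9, 24, 25]


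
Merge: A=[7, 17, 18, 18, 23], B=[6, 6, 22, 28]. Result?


Compare heads, take smaller each step.
Merged: [6, 6, 7, 17, 18, 18, 22, 23, 28]


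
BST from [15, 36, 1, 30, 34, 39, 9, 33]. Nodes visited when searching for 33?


BST root = 15
Search for 33: compare at each node
Path: [15, 36, 30, 34, 33]


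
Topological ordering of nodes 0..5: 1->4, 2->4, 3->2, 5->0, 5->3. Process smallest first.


Kahn's algorithm, process smallest node first
Order: [1, 5, 0, 3, 2, 4]


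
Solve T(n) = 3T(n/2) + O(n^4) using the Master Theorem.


a=3, b=2, c=4. log_2(3)=1.585 < c=4. Case 3: O(n^c) = O(n^4)
Complexity: O(n^4)


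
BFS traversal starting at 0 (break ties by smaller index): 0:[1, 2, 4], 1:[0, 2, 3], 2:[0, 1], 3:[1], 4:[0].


BFS queue: start with [0]
Visit order: [0, 1, 2, 4, 3]


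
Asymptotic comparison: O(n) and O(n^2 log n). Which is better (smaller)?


linear grows slower than n^2 log n
O(n) is asymptotically smaller; O(n^2 log n) grows faster


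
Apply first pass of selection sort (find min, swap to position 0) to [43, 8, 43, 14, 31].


After one pass: [8, 43, 43, 14, 31]


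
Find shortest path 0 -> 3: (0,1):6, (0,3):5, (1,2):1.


Dijkstra from 0:
Distances: {0: 0, 1: 6, 2: 7, 3: 5}
Shortest distance to 3 = 5, path = [0, 3]


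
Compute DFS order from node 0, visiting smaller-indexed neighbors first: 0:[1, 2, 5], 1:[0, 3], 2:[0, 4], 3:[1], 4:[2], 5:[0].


DFS stack-based: start with [0]
Visit order: [0, 1, 3, 2, 4, 5]


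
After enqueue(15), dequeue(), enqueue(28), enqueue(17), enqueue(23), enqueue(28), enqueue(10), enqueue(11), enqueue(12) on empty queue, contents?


enqueue(15) -> [15]
dequeue() returns 15 -> []
enqueue(28) -> [28]
enqueue(17) -> [28, 17]
enqueue(23) -> [28, 17, 23]
enqueue(28) -> [28, 17, 23, 28]
enqueue(10) -> [28, 17, 23, 28, 10]
enqueue(11) -> [28, 17, 23, 28, 10, 11]
enqueue(12) -> [28, 17, 23, 28, 10, 11, 12]
Final queue (front to back): [28, 17, 23, 28, 10, 11, 12]


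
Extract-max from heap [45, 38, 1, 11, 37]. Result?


Max = 45
Replace root with last, heapify down
Resulting heap: [38, 37, 1, 11]


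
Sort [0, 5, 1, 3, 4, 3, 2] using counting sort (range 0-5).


Count array: [1, 1, 1, 2, 1, 1]
Reconstruct: [0, 1, 2, 3, 3, 4, 5]


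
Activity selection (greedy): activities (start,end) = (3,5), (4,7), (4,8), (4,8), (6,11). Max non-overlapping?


Greedy: pick earliest-ending, then skip overlaps.
Selected (2 activities): [(3, 5), (6, 11)]


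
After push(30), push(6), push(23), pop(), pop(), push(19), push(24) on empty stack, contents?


push(30) -> [30]
push(6) -> [30, 6]
push(23) -> [30, 6, 23]
pop() returns 23 -> [30, 6]
pop() returns 6 -> [30]
push(19) -> [30, 19]
push(24) -> [30, 19, 24]
Final stack (bottom to top): [30, 19, 24]


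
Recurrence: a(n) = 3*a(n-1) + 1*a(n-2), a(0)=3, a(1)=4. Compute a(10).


Build bottom-up:
...a(8)=19275, a(9)=63661, a(10)=3*63661+1*19275=210258


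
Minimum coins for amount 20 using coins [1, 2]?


dp[0]=0; dp[i]=1+min(dp[i-c] for c in coins)
...dp[15]=8, dp[16]=8, dp[17]=9, dp[18]=9, dp[19]=10, dp[20]=10
Minimum coins for 20 = 10


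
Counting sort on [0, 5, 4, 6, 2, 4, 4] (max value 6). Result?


Count array: [1, 0, 1, 0, 3, 1, 1]
Reconstruct: [0, 2, 4, 4, 4, 5, 6]


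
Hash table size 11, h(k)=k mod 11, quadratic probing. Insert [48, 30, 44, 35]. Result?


Insertions: 48->slot 4; 30->slot 8; 44->slot 0; 35->slot 2
Table: [44, None, 35, None, 48, None, None, None, 30, None, None]


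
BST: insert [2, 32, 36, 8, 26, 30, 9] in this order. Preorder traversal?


Root = 2; build tree by BST insertion.
Preorder traversal: [2, 32, 8, 26, 9, 30, 36]


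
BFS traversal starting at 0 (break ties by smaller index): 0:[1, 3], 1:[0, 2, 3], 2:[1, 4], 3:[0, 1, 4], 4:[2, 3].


BFS queue: start with [0]
Visit order: [0, 1, 3, 2, 4]


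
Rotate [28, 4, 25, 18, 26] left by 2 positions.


Left rotate by 2: [25, 18, 26, 28, 4]


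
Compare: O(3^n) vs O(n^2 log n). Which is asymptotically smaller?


n^2 log n grows slower than exponential (base 3)
O(n^2 log n) is asymptotically smaller; O(3^n) grows faster


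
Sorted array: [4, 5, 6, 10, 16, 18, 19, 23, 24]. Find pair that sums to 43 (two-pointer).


Two pointers: lo=0, hi=8
Found pair: (19, 24) summing to 43


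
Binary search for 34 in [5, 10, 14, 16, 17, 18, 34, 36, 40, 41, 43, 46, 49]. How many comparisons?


Search for 34:
[0,12] mid=6 arr[6]=34
Total: 1 comparisons


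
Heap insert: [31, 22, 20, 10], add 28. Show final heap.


Append 28: [31, 22, 20, 10, 28]
Bubble up: swap idx 4(28) with idx 1(22)
Result: [31, 28, 20, 10, 22]


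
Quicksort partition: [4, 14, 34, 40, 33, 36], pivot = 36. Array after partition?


Elements <= 36 go left of pivot.
Result: [4, 14, 34, 33, 36, 40], pivot at index 4


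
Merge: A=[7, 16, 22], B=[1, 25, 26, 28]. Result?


Compare heads, take smaller each step.
Merged: [1, 7, 16, 22, 25, 26, 28]


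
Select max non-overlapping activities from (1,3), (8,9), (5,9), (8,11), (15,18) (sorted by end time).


Greedy: pick earliest-ending, then skip overlaps.
Selected (3 activities): [(1, 3), (8, 9), (15, 18)]


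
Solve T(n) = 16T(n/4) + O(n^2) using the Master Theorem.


a=16, b=4, c=2. log_4(16)=2 = c=2. Case 2: O(n^c log n) = O(n^2 log n)
Complexity: O(n^2 log n)


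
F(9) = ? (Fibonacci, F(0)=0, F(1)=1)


F(n)=F(n-1)+F(n-2)
...F(7)=13, F(8)=21, F(9)=34


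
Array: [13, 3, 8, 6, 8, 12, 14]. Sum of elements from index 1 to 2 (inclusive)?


Prefix sums: [0, 13, 16, 24, 30, 38, 50, 64]
Sum[1..2] = prefix[3] - prefix[1] = 24 - 13 = 11


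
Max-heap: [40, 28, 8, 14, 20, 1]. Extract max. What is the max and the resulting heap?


Max = 40
Replace root with last, heapify down
Resulting heap: [28, 20, 8, 14, 1]


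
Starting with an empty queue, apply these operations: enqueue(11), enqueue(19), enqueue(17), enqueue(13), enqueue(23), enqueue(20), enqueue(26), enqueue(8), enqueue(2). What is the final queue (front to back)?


enqueue(11) -> [11]
enqueue(19) -> [11, 19]
enqueue(17) -> [11, 19, 17]
enqueue(13) -> [11, 19, 17, 13]
enqueue(23) -> [11, 19, 17, 13, 23]
enqueue(20) -> [11, 19, 17, 13, 23, 20]
enqueue(26) -> [11, 19, 17, 13, 23, 20, 26]
enqueue(8) -> [11, 19, 17, 13, 23, 20, 26, 8]
enqueue(2) -> [11, 19, 17, 13, 23, 20, 26, 8, 2]
Final queue (front to back): [11, 19, 17, 13, 23, 20, 26, 8, 2]


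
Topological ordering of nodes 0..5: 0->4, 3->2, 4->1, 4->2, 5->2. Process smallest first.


Kahn's algorithm, process smallest node first
Order: [0, 3, 4, 1, 5, 2]


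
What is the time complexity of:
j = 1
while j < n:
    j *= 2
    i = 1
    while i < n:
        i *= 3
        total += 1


Per nesting level: O(log n) * O(log n) = O((log n)^2)
Complexity: O((log n)^2)


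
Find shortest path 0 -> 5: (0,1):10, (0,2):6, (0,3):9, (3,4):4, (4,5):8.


Dijkstra from 0:
Distances: {0: 0, 1: 10, 2: 6, 3: 9, 4: 13, 5: 21}
Shortest distance to 5 = 21, path = [0, 3, 4, 5]


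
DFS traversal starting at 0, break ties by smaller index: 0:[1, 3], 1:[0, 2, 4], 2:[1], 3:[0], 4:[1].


DFS stack-based: start with [0]
Visit order: [0, 1, 2, 4, 3]


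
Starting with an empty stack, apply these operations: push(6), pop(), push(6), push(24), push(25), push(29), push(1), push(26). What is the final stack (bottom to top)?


push(6) -> [6]
pop() returns 6 -> []
push(6) -> [6]
push(24) -> [6, 24]
push(25) -> [6, 24, 25]
push(29) -> [6, 24, 25, 29]
push(1) -> [6, 24, 25, 29, 1]
push(26) -> [6, 24, 25, 29, 1, 26]
Final stack (bottom to top): [6, 24, 25, 29, 1, 26]


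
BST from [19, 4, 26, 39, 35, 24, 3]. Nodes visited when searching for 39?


BST root = 19
Search for 39: compare at each node
Path: [19, 26, 39]


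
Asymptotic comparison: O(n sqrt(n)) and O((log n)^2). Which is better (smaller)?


polylogarithmic grows slower than n^1.5
O((log n)^2) is asymptotically smaller; O(n sqrt(n)) grows faster


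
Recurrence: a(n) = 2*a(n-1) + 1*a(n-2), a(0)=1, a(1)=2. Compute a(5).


Build bottom-up:
...a(3)=12, a(4)=29, a(5)=2*29+1*12=70


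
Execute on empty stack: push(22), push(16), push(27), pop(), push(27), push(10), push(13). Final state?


push(22) -> [22]
push(16) -> [22, 16]
push(27) -> [22, 16, 27]
pop() returns 27 -> [22, 16]
push(27) -> [22, 16, 27]
push(10) -> [22, 16, 27, 10]
push(13) -> [22, 16, 27, 10, 13]
Final stack (bottom to top): [22, 16, 27, 10, 13]


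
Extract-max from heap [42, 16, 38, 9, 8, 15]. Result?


Max = 42
Replace root with last, heapify down
Resulting heap: [38, 16, 15, 9, 8]


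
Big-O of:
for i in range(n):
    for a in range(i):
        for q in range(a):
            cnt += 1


Per nesting level: O(n) * O(n) [triangular over i] * O(n) [triangular over a] = O(n^3)
Complexity: O(n^3)


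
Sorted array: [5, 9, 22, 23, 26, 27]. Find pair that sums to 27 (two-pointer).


Two pointers: lo=0, hi=5
Found pair: (5, 22) summing to 27


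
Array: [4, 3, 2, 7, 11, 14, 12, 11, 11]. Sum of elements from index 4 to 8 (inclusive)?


Prefix sums: [0, 4, 7, 9, 16, 27, 41, 53, 64, 75]
Sum[4..8] = prefix[9] - prefix[4] = 75 - 16 = 59


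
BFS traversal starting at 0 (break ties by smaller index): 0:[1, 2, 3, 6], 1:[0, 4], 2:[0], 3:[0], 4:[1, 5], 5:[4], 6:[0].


BFS queue: start with [0]
Visit order: [0, 1, 2, 3, 6, 4, 5]


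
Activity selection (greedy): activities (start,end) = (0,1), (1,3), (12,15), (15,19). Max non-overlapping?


Greedy: pick earliest-ending, then skip overlaps.
Selected (4 activities): [(0, 1), (1, 3), (12, 15), (15, 19)]


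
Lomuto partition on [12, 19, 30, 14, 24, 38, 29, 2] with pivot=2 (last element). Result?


Elements <= 2 go left of pivot.
Result: [2, 19, 30, 14, 24, 38, 29, 12], pivot at index 0


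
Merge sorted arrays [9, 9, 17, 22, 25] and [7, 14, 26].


Compare heads, take smaller each step.
Merged: [7, 9, 9, 14, 17, 22, 25, 26]


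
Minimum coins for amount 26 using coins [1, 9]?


dp[0]=0; dp[i]=1+min(dp[i-c] for c in coins)
...dp[21]=5, dp[22]=6, dp[23]=7, dp[24]=8, dp[25]=9, dp[26]=10
Minimum coins for 26 = 10


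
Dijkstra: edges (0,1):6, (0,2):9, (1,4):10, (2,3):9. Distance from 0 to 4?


Dijkstra from 0:
Distances: {0: 0, 1: 6, 2: 9, 3: 18, 4: 16}
Shortest distance to 4 = 16, path = [0, 1, 4]


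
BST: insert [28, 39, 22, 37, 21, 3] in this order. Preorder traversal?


Root = 28; build tree by BST insertion.
Preorder traversal: [28, 22, 21, 3, 39, 37]


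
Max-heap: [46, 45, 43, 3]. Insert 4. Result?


Append 4: [46, 45, 43, 3, 4]
Bubble up: no swaps needed
Result: [46, 45, 43, 3, 4]


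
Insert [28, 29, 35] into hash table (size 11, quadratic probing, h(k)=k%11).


Insertions: 28->slot 6; 29->slot 7; 35->slot 2
Table: [None, None, 35, None, None, None, 28, 29, None, None, None]


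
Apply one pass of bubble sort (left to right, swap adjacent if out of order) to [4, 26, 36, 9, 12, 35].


After one pass: [4, 26, 9, 12, 35, 36]


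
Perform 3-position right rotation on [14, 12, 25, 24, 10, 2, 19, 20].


Right rotate by 3: [2, 19, 20, 14, 12, 25, 24, 10]


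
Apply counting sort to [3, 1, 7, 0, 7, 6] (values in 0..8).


Count array: [1, 1, 0, 1, 0, 0, 1, 2, 0]
Reconstruct: [0, 1, 3, 6, 7, 7]


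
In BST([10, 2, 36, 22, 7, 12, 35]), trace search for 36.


BST root = 10
Search for 36: compare at each node
Path: [10, 36]


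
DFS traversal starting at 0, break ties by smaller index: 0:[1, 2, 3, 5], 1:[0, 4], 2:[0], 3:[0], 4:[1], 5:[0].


DFS stack-based: start with [0]
Visit order: [0, 1, 4, 2, 3, 5]


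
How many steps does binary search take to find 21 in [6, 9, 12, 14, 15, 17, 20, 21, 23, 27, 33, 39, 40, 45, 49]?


Search for 21:
[0,14] mid=7 arr[7]=21
Total: 1 comparisons


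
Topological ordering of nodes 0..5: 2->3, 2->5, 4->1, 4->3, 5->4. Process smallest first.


Kahn's algorithm, process smallest node first
Order: [0, 2, 5, 4, 1, 3]


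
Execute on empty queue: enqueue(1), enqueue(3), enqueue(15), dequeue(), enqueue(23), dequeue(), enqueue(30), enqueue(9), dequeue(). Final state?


enqueue(1) -> [1]
enqueue(3) -> [1, 3]
enqueue(15) -> [1, 3, 15]
dequeue() returns 1 -> [3, 15]
enqueue(23) -> [3, 15, 23]
dequeue() returns 3 -> [15, 23]
enqueue(30) -> [15, 23, 30]
enqueue(9) -> [15, 23, 30, 9]
dequeue() returns 15 -> [23, 30, 9]
Final queue (front to back): [23, 30, 9]


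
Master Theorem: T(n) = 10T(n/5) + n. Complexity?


a=10, b=5, c=1. log_5(10)=1.431 > c=1. Case 1: O(n^log_b(a)) = O(n^1.431)
Complexity: O(n^1.431)


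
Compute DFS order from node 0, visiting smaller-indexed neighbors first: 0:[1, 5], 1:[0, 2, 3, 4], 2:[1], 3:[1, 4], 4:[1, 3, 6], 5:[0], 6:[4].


DFS stack-based: start with [0]
Visit order: [0, 1, 2, 3, 4, 6, 5]


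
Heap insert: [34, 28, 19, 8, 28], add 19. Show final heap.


Append 19: [34, 28, 19, 8, 28, 19]
Bubble up: no swaps needed
Result: [34, 28, 19, 8, 28, 19]


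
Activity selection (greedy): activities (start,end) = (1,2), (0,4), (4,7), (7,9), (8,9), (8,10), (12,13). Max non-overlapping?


Greedy: pick earliest-ending, then skip overlaps.
Selected (4 activities): [(1, 2), (4, 7), (7, 9), (12, 13)]


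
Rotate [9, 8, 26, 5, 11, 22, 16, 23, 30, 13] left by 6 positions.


Left rotate by 6: [16, 23, 30, 13, 9, 8, 26, 5, 11, 22]


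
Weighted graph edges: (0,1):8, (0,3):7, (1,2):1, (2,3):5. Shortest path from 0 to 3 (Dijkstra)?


Dijkstra from 0:
Distances: {0: 0, 1: 8, 2: 9, 3: 7}
Shortest distance to 3 = 7, path = [0, 3]


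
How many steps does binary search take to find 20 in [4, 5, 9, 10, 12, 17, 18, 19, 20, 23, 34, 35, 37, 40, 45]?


Search for 20:
[0,14] mid=7 arr[7]=19
[8,14] mid=11 arr[11]=35
[8,10] mid=9 arr[9]=23
[8,8] mid=8 arr[8]=20
Total: 4 comparisons


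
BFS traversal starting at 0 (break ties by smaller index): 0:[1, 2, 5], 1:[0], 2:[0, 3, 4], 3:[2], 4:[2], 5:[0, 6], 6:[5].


BFS queue: start with [0]
Visit order: [0, 1, 2, 5, 3, 4, 6]


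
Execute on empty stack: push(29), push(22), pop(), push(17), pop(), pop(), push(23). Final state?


push(29) -> [29]
push(22) -> [29, 22]
pop() returns 22 -> [29]
push(17) -> [29, 17]
pop() returns 17 -> [29]
pop() returns 29 -> []
push(23) -> [23]
Final stack (bottom to top): [23]


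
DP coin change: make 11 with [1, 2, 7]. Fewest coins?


dp[0]=0; dp[i]=1+min(dp[i-c] for c in coins)
...dp[6]=3, dp[7]=1, dp[8]=2, dp[9]=2, dp[10]=3, dp[11]=3
Minimum coins for 11 = 3


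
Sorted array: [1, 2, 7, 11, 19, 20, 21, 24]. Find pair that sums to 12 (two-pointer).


Two pointers: lo=0, hi=7
Found pair: (1, 11) summing to 12


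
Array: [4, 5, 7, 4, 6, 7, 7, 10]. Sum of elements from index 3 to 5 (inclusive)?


Prefix sums: [0, 4, 9, 16, 20, 26, 33, 40, 50]
Sum[3..5] = prefix[6] - prefix[3] = 33 - 16 = 17


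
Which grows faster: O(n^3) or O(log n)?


logarithmic grows slower than cubic
O(log n) is asymptotically smaller; O(n^3) grows faster


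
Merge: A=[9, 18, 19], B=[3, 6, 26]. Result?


Compare heads, take smaller each step.
Merged: [3, 6, 9, 18, 19, 26]


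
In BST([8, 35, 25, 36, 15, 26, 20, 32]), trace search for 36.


BST root = 8
Search for 36: compare at each node
Path: [8, 35, 36]


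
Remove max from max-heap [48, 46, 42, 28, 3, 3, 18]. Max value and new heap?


Max = 48
Replace root with last, heapify down
Resulting heap: [46, 28, 42, 18, 3, 3]


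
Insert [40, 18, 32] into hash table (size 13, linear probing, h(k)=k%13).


Insertions: 40->slot 1; 18->slot 5; 32->slot 6
Table: [None, 40, None, None, None, 18, 32, None, None, None, None, None, None]


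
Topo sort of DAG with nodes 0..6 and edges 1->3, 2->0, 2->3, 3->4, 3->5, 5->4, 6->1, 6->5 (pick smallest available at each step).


Kahn's algorithm, process smallest node first
Order: [2, 0, 6, 1, 3, 5, 4]


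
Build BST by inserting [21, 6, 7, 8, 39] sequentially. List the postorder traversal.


Root = 21; build tree by BST insertion.
Postorder traversal: [8, 7, 6, 39, 21]


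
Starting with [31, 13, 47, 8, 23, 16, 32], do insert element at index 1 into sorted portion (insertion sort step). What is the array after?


After one pass: [13, 31, 47, 8, 23, 16, 32]


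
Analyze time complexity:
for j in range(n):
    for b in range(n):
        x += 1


Per nesting level: O(n) * O(n) = O(n^2)
Complexity: O(n^2)


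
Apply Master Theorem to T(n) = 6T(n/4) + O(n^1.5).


a=6, b=4, c=1.5. log_4(6)=1.292 < c=1.5. Case 3: O(n^c) = O(n^1.500)
Complexity: O(n^1.500)


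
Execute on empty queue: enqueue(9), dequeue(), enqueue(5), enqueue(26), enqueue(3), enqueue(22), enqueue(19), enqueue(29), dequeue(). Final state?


enqueue(9) -> [9]
dequeue() returns 9 -> []
enqueue(5) -> [5]
enqueue(26) -> [5, 26]
enqueue(3) -> [5, 26, 3]
enqueue(22) -> [5, 26, 3, 22]
enqueue(19) -> [5, 26, 3, 22, 19]
enqueue(29) -> [5, 26, 3, 22, 19, 29]
dequeue() returns 5 -> [26, 3, 22, 19, 29]
Final queue (front to back): [26, 3, 22, 19, 29]


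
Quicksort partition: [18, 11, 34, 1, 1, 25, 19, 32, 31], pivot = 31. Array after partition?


Elements <= 31 go left of pivot.
Result: [18, 11, 1, 1, 25, 19, 31, 32, 34], pivot at index 6


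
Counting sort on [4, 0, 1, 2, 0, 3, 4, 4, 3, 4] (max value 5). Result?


Count array: [2, 1, 1, 2, 4, 0]
Reconstruct: [0, 0, 1, 2, 3, 3, 4, 4, 4, 4]


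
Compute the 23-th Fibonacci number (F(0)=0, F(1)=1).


F(n)=F(n-1)+F(n-2)
...F(21)=10946, F(22)=17711, F(23)=28657


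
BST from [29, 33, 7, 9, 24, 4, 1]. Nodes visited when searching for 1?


BST root = 29
Search for 1: compare at each node
Path: [29, 7, 4, 1]


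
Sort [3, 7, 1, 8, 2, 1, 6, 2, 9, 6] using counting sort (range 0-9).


Count array: [0, 2, 2, 1, 0, 0, 2, 1, 1, 1]
Reconstruct: [1, 1, 2, 2, 3, 6, 6, 7, 8, 9]


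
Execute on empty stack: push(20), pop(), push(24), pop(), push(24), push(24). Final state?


push(20) -> [20]
pop() returns 20 -> []
push(24) -> [24]
pop() returns 24 -> []
push(24) -> [24]
push(24) -> [24, 24]
Final stack (bottom to top): [24, 24]


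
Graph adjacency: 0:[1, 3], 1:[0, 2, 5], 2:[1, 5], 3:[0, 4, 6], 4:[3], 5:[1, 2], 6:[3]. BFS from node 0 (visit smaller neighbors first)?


BFS queue: start with [0]
Visit order: [0, 1, 3, 2, 5, 4, 6]


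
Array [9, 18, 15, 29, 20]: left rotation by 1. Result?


Left rotate by 1: [18, 15, 29, 20, 9]


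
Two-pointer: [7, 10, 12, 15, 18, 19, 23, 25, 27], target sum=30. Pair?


Two pointers: lo=0, hi=8
Found pair: (7, 23) summing to 30


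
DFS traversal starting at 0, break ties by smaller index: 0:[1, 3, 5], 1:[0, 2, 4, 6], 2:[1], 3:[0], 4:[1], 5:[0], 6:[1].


DFS stack-based: start with [0]
Visit order: [0, 1, 2, 4, 6, 3, 5]


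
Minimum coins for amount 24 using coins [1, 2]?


dp[0]=0; dp[i]=1+min(dp[i-c] for c in coins)
...dp[19]=10, dp[20]=10, dp[21]=11, dp[22]=11, dp[23]=12, dp[24]=12
Minimum coins for 24 = 12


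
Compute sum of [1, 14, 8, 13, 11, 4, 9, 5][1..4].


Prefix sums: [0, 1, 15, 23, 36, 47, 51, 60, 65]
Sum[1..4] = prefix[5] - prefix[1] = 47 - 1 = 46


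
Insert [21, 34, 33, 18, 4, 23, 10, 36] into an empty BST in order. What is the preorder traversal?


Root = 21; build tree by BST insertion.
Preorder traversal: [21, 18, 4, 10, 34, 33, 23, 36]


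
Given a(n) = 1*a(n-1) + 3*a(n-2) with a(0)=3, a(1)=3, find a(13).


Build bottom-up:
...a(11)=18480, a(12)=42627, a(13)=1*42627+3*18480=98067


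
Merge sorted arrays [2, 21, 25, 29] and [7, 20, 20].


Compare heads, take smaller each step.
Merged: [2, 7, 20, 20, 21, 25, 29]


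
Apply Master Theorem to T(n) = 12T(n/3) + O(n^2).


a=12, b=3, c=2. log_3(12)=2.262 > c=2. Case 1: O(n^log_b(a)) = O(n^2.262)
Complexity: O(n^2.262)


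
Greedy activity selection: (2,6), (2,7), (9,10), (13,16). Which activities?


Greedy: pick earliest-ending, then skip overlaps.
Selected (3 activities): [(2, 6), (9, 10), (13, 16)]


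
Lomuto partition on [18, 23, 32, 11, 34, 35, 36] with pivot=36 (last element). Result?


Elements <= 36 go left of pivot.
Result: [18, 23, 32, 11, 34, 35, 36], pivot at index 6


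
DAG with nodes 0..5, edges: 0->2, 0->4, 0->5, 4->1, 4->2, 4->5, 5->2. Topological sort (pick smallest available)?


Kahn's algorithm, process smallest node first
Order: [0, 3, 4, 1, 5, 2]


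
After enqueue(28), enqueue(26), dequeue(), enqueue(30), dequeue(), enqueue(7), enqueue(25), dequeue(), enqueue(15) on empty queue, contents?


enqueue(28) -> [28]
enqueue(26) -> [28, 26]
dequeue() returns 28 -> [26]
enqueue(30) -> [26, 30]
dequeue() returns 26 -> [30]
enqueue(7) -> [30, 7]
enqueue(25) -> [30, 7, 25]
dequeue() returns 30 -> [7, 25]
enqueue(15) -> [7, 25, 15]
Final queue (front to back): [7, 25, 15]


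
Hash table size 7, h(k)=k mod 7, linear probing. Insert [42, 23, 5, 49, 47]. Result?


Insertions: 42->slot 0; 23->slot 2; 5->slot 5; 49->slot 1; 47->slot 6
Table: [42, 49, 23, None, None, 5, 47]


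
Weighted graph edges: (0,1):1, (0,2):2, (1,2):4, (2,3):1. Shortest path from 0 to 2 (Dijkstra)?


Dijkstra from 0:
Distances: {0: 0, 1: 1, 2: 2, 3: 3}
Shortest distance to 2 = 2, path = [0, 2]


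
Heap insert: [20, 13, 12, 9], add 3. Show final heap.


Append 3: [20, 13, 12, 9, 3]
Bubble up: no swaps needed
Result: [20, 13, 12, 9, 3]


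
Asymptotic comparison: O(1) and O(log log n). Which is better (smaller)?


constant grows slower than double-logarithmic
O(1) is asymptotically smaller; O(log log n) grows faster


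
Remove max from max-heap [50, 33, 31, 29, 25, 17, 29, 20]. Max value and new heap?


Max = 50
Replace root with last, heapify down
Resulting heap: [33, 29, 31, 20, 25, 17, 29]


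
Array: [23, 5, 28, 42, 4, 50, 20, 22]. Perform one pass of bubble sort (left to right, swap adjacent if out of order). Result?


After one pass: [5, 23, 28, 4, 42, 20, 22, 50]


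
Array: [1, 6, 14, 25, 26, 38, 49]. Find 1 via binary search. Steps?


Search for 1:
[0,6] mid=3 arr[3]=25
[0,2] mid=1 arr[1]=6
[0,0] mid=0 arr[0]=1
Total: 3 comparisons


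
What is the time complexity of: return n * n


Analysis: constant-time operation, no loop
Complexity: O(1)


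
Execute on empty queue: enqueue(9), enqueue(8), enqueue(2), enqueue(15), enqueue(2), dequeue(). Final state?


enqueue(9) -> [9]
enqueue(8) -> [9, 8]
enqueue(2) -> [9, 8, 2]
enqueue(15) -> [9, 8, 2, 15]
enqueue(2) -> [9, 8, 2, 15, 2]
dequeue() returns 9 -> [8, 2, 15, 2]
Final queue (front to back): [8, 2, 15, 2]


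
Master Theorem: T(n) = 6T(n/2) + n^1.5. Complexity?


a=6, b=2, c=1.5. log_2(6)=2.585 > c=1.5. Case 1: O(n^log_b(a)) = O(n^2.585)
Complexity: O(n^2.585)


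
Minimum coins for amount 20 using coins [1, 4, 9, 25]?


dp[0]=0; dp[i]=1+min(dp[i-c] for c in coins)
...dp[15]=4, dp[16]=4, dp[17]=3, dp[18]=2, dp[19]=3, dp[20]=4
Minimum coins for 20 = 4


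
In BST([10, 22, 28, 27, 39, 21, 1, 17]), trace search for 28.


BST root = 10
Search for 28: compare at each node
Path: [10, 22, 28]


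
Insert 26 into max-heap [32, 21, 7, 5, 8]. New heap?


Append 26: [32, 21, 7, 5, 8, 26]
Bubble up: swap idx 5(26) with idx 2(7)
Result: [32, 21, 26, 5, 8, 7]


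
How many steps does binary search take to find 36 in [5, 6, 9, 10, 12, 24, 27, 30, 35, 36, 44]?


Search for 36:
[0,10] mid=5 arr[5]=24
[6,10] mid=8 arr[8]=35
[9,10] mid=9 arr[9]=36
Total: 3 comparisons


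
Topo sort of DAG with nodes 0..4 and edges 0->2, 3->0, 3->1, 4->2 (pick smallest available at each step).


Kahn's algorithm, process smallest node first
Order: [3, 0, 1, 4, 2]


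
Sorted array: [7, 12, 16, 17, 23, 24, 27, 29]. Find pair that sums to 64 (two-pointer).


Two pointers: lo=0, hi=7
No pair sums to 64
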